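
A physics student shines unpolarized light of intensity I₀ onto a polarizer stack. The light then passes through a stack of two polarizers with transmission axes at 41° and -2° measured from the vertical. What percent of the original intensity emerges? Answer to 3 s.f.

Unpolarized light through the first polarizer → I₁ = ½ I₀, now polarized at 41°.
I₂ = I₁ cos²(-2° − 41°) = 0.5 I₀ · cos²(43°) = 0.2674 I₀.
That is 26.74% of the incident intensity.

≈ 26.7%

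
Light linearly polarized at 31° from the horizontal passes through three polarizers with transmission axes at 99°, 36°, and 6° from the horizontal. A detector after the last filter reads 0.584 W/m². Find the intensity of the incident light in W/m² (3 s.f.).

I₁ = I₀ cos²(99° − 31°) = I₀ cos²(68°) = 0.1403 I₀.
I₂ = I₁ cos²(36° − 99°) = 0.1403 I₀ · cos²(63°) = 0.02892 I₀.
I₃ = I₂ cos²(6° − 36°) = 0.02892 I₀ · cos²(30°) = 0.02169 I₀.
So 0.584 W/m² = 0.02169 I₀, giving I₀ = 0.584/0.02169 = 26.92 W/m².

I₀ ≈ 26.9 W/m²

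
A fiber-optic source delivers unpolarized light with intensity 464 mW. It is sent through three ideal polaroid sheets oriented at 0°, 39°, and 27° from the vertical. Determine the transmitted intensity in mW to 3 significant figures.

Unpolarized light through the first polarizer → I₁ = 464 mW/2 = 232 mW, polarized at 0°.
I₂ = I₁ · cos²(39°) = 232 · 0.604 = 140.1 mW.
I₃ = I₂ · cos²(12°) = 140.1 · 0.9568 = 134.1 mW.

I ≈ 134 mW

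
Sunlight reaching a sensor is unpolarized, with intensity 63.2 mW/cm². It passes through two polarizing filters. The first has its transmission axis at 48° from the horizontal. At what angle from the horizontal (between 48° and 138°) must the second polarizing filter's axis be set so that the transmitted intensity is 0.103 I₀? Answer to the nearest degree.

θ ≈ 111°

Unpolarized light through the first polarizer → I₁ = ½ I₀, now polarized at 48°.
Need I₂/I₀ = 0.103, so cos²(θ − 48°) = 0.103 / 0.5 = 0.206.
θ − 48° = arccos(√0.206) = 63.0°, giving θ ≈ 48 + 63.0 = 111.0°.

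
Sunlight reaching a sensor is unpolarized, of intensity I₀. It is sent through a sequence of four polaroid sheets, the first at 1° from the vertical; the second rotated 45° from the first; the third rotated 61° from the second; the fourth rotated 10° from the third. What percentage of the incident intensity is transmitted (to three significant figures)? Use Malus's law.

Unpolarized light through the first polarizer → I₁ = ½ I₀, now polarized at 1°.
I₂ = I₁ cos²(45°) = 0.5 · 0.5 I₀ = 0.25 I₀.
I₃ = I₂ cos²(61°) = 0.25 · 0.235 I₀ = 0.05876 I₀.
I₄ = I₃ cos²(10°) = 0.05876 · 0.9698 I₀ = 0.05699 I₀.
That is 5.699% of the incident intensity.

≈ 5.70%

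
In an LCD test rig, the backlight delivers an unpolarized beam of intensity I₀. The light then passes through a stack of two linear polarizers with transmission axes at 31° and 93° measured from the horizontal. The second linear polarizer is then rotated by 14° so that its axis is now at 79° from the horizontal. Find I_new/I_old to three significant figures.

I_new/I_old ≈ 2.03

Before rotation:
Unpolarized light through the first polarizer → I₁ = ½ I₀, now polarized at 31°.
I₂ = I₁ cos²(93° − 31°) = 0.5 I₀ · cos²(62°) = 0.1102 I₀.
After rotation:
Unpolarized light through the first polarizer → I₁ = ½ I₀, now polarized at 31°.
I₂ = I₁ cos²(79° − 31°) = 0.5 I₀ · cos²(48°) = 0.2239 I₀.
Ratio = 0.2239 / 0.1102 = 2.031.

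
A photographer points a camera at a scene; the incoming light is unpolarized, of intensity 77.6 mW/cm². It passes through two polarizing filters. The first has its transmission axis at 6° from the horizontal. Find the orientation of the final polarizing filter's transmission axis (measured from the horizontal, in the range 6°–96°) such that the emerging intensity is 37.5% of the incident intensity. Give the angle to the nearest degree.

θ ≈ 36°

Unpolarized light through the first polarizer → I₁ = ½ I₀, now polarized at 6°.
Need I₂/I₀ = 0.375, so cos²(θ − 6°) = 0.375 / 0.5 = 0.75.
θ − 6° = arccos(√0.75) = 30.0°, giving θ ≈ 6 + 30.0 = 36.0°.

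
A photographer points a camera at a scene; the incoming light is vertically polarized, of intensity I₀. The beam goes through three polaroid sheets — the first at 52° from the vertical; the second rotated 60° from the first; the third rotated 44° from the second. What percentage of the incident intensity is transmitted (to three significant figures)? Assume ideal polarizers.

I₁ = I₀ cos²(52° − 0°) = I₀ cos²(52°) = 0.379 I₀.
I₂ = I₁ cos²(60°) = 0.379 · 0.25 I₀ = 0.09476 I₀.
I₃ = I₂ cos²(44°) = 0.09476 · 0.5174 I₀ = 0.04903 I₀.
That is 4.903% of the incident intensity.

≈ 4.90%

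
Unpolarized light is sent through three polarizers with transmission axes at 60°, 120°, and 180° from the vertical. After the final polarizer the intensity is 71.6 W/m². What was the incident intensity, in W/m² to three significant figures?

I₀ ≈ 2290 W/m²

Unpolarized light through the first polarizer → I₁ = ½ I₀, now polarized at 60°.
I₂ = I₁ cos²(120° − 60°) = 0.5 I₀ · cos²(60°) = 0.125 I₀.
I₃ = I₂ cos²(180° − 120°) = 0.125 I₀ · cos²(60°) = 0.03125 I₀.
So 71.6 W/m² = 0.03125 I₀, giving I₀ = 71.6/0.03125 = 2291 W/m².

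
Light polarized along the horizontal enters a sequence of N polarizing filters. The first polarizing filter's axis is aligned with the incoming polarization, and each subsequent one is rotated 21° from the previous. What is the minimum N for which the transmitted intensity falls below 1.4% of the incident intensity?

N = 33

First polarizer is aligned with the polarization: full transmission.
Each further stage multiplies by cos²(21°) = 0.8716.
After N polarizers: T = 0.8716^(N−1). Require T < 0.014 ⇒ N−1 > ln(0.014)/ln(0.8716) = 31.05, so N−1 ≥ 32 and N = 33.
Check: N=33 gives T = 0.01229 < 0.014; N=32 gives T = 0.01411.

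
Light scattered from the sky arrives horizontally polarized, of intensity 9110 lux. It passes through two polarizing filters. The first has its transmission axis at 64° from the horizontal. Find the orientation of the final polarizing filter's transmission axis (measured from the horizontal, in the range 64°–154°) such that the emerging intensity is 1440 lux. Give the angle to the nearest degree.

I₁ = I₀ cos²(64° − 0°) = I₀ cos²(64°) = 0.1922 I₀.
Target fraction: 1440 / 9110 lux = 0.1581 of I₀.
Need I₂/I₀ = 0.1581, so cos²(θ − 64°) = 0.1581 / 0.1922 = 0.8225.
θ − 64° = arccos(√0.8225) = 24.9°, giving θ ≈ 64 + 24.9 = 88.9°.

θ ≈ 89°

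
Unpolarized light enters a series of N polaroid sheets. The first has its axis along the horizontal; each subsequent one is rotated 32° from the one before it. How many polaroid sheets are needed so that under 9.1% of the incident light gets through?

First polarizer halves the unpolarized light: factor 1/2.
Each further stage multiplies by cos²(32°) = 0.7192.
After N polarizers: T = 0.5·0.7192^(N−1). Require T < 0.091 ⇒ N−1 > ln(0.091/0.5)/ln(0.7192) = 5.17, so N−1 ≥ 6 and N = 7.
Check: N=7 gives T = 0.06919 < 0.091; N=6 gives T = 0.0962.

N = 7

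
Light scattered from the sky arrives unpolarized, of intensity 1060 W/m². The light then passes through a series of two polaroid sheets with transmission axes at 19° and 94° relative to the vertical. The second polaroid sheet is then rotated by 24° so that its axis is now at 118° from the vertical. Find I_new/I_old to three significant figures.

Before rotation:
Unpolarized light through the first polarizer → I₁ = ½ I₀, now polarized at 19°.
I₂ = I₁ cos²(94° − 19°) = 0.5 I₀ · cos²(75°) = 0.03349 I₀.
After rotation:
Unpolarized light through the first polarizer → I₁ = ½ I₀, now polarized at 19°.
Angle between axes 1 and 2: 81°. I₂ = 0.5 I₀ · cos²(81°) = 0.01224 I₀.
Ratio = 0.01224 / 0.03349 = 0.3653.

I_new/I_old ≈ 0.365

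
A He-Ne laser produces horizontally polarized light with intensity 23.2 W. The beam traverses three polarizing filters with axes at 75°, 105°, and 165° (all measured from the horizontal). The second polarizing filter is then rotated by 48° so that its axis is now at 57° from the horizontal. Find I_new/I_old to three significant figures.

Before rotation:
I₁ = I₀ cos²(75° − 0°) = I₀ cos²(75°) = 0.06699 I₀.
I₂ = I₁ cos²(105° − 75°) = 0.06699 I₀ · cos²(30°) = 0.05024 I₀.
I₃ = I₂ cos²(165° − 105°) = 0.05024 I₀ · cos²(60°) = 0.01256 I₀.
After rotation:
I₁ = I₀ cos²(75° − 0°) = I₀ cos²(75°) = 0.06699 I₀.
I₂ = I₁ cos²(57° − 75°) = 0.06699 I₀ · cos²(18°) = 0.06059 I₀.
Angle between axes 2 and 3: 72°. I₃ = 0.06059 I₀ · cos²(72°) = 0.005786 I₀.
Ratio = 0.005786 / 0.01256 = 0.4607.

I_new/I_old ≈ 0.461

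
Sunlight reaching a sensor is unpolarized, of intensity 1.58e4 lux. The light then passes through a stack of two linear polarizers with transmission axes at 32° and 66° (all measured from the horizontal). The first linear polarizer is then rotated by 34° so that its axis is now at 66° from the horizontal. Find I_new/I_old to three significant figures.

Before rotation:
Unpolarized light through the first polarizer → I₁ = ½ I₀, now polarized at 32°.
I₂ = I₁ cos²(66° − 32°) = 0.5 I₀ · cos²(34°) = 0.3437 I₀.
After rotation:
Unpolarized light through the first polarizer → I₁ = ½ I₀, now polarized at 66°.
I₂ = I₁ cos²(66° − 66°) = 0.5 I₀ · cos²(0°) = 0.5 I₀.
Ratio = 0.5 / 0.3437 = 1.455.

I_new/I_old ≈ 1.45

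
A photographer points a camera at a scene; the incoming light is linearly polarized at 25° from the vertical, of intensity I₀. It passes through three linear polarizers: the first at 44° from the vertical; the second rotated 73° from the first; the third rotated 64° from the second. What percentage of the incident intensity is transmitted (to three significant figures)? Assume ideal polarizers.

I₁ = I₀ cos²(44° − 25°) = I₀ cos²(19°) = 0.894 I₀.
I₂ = I₁ cos²(73°) = 0.894 · 0.08548 I₀ = 0.07642 I₀.
I₃ = I₂ cos²(64°) = 0.07642 · 0.1922 I₀ = 0.01469 I₀.
That is 1.469% of the incident intensity.

≈ 1.47%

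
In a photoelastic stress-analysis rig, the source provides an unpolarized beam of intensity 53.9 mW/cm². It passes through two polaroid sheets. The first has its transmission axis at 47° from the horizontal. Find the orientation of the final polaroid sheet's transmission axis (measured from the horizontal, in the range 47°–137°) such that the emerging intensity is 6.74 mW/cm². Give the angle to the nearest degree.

Unpolarized light through the first polarizer → I₁ = ½ I₀, now polarized at 47°.
Target fraction: 6.74 / 53.9 mW/cm² = 0.125 of I₀.
Need I₂/I₀ = 0.125, so cos²(θ − 47°) = 0.125 / 0.5 = 0.2501.
θ − 47° = arccos(√0.2501) = 60.0°, giving θ ≈ 47 + 60.0 = 107.0°.

θ ≈ 107°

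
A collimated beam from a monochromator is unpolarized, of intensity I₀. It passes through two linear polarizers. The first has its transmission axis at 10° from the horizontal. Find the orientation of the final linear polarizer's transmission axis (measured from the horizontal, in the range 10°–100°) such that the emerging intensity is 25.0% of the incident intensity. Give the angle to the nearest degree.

θ ≈ 55°

Unpolarized light through the first polarizer → I₁ = ½ I₀, now polarized at 10°.
Need I₂/I₀ = 0.25, so cos²(θ − 10°) = 0.25 / 0.5 = 0.5.
θ − 10° = arccos(√0.5) = 45.0°, giving θ ≈ 10 + 45.0 = 55.0°.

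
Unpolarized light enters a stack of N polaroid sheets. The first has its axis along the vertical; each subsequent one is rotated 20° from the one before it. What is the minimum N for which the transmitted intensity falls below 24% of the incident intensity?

N = 7

First polarizer halves the unpolarized light: factor 1/2.
Each further stage multiplies by cos²(20°) = 0.883.
After N polarizers: T = 0.5·0.883^(N−1). Require T < 0.24 ⇒ N−1 > ln(0.24/0.5)/ln(0.883) = 5.90, so N−1 ≥ 6 and N = 7.
Check: N=7 gives T = 0.237 < 0.24; N=6 gives T = 0.2684.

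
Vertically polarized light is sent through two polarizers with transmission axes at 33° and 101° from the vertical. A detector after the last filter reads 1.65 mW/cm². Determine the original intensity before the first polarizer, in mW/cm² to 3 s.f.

I₀ ≈ 16.7 mW/cm²

I₁ = I₀ cos²(33° − 0°) = I₀ cos²(33°) = 0.7034 I₀.
I₂ = I₁ cos²(101° − 33°) = 0.7034 I₀ · cos²(68°) = 0.0987 I₀.
So 1.65 mW/cm² = 0.0987 I₀, giving I₀ = 1.65/0.0987 = 16.72 mW/cm².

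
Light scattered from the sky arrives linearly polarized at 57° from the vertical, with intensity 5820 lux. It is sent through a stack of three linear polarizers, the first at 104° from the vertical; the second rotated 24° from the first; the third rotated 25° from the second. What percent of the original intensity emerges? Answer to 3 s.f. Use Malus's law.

By Malus's law, I₁ = 5820 lux · cos²(47°) = 2707 lux.
I₂ = I₁ · cos²(24°) = 2707 · 0.8346 = 2259 lux.
I₃ = I₂ · cos²(25°) = 2259 · 0.8214 = 1856 lux.
That is 31.88% of the incident intensity.

≈ 31.9%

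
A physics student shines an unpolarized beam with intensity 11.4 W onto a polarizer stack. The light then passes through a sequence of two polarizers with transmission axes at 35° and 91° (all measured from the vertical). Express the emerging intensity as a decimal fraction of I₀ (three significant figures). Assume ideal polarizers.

I/I₀ ≈ 0.156

Unpolarized light through the first polarizer → I₁ = 11.4 W/2 = 5.7 W, polarized at 35°.
I₂ = I₁ · cos²(56°) = 5.7 · 0.3127 = 1.782 W.
Transmitted fraction = 0.1563.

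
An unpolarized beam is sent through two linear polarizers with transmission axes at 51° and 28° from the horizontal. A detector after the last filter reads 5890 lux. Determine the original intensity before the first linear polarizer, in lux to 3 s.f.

I₀ ≈ 1.39e4 lux

Unpolarized light through the first polarizer → I₁ = ½ I₀, now polarized at 51°.
I₂ = I₁ cos²(28° − 51°) = 0.5 I₀ · cos²(23°) = 0.4237 I₀.
So 5890 lux = 0.4237 I₀, giving I₀ = 5890/0.4237 = 1.39e+04 lux.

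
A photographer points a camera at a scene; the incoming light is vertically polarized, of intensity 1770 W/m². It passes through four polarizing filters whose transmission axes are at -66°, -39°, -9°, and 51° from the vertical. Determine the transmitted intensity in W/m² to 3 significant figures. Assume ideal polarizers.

I ≈ 43.6 W/m²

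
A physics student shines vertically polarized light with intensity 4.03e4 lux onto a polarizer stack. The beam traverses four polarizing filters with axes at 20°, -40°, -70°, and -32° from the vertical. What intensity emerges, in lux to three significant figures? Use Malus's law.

I ≈ 4140 lux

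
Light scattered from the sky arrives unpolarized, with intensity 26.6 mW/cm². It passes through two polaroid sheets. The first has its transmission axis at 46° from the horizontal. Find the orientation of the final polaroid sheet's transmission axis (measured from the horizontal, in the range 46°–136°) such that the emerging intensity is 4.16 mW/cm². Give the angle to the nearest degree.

θ ≈ 102°

Unpolarized light through the first polarizer → I₁ = ½ I₀, now polarized at 46°.
Target fraction: 4.16 / 26.6 mW/cm² = 0.1564 of I₀.
Need I₂/I₀ = 0.1564, so cos²(θ − 46°) = 0.1564 / 0.5 = 0.3128.
θ − 46° = arccos(√0.3128) = 56.0°, giving θ ≈ 46 + 56.0 = 102.0°.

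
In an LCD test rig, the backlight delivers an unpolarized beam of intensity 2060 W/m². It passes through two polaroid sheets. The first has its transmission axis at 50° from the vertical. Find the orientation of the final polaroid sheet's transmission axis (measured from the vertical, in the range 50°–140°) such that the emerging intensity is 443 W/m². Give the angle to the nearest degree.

θ ≈ 99°

Unpolarized light through the first polarizer → I₁ = ½ I₀, now polarized at 50°.
Target fraction: 443 / 2060 W/m² = 0.215 of I₀.
Need I₂/I₀ = 0.215, so cos²(θ − 50°) = 0.215 / 0.5 = 0.4301.
θ − 50° = arccos(√0.4301) = 49.0°, giving θ ≈ 50 + 49.0 = 99.0°.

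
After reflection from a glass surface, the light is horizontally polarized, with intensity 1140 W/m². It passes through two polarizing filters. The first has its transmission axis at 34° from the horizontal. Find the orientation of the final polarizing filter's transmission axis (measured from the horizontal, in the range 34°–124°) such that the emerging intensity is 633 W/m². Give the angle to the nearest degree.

By Malus's law, I₁ = I₀ cos²(34° − 0°) = I₀ cos²(34°) = 0.6873 I₀.
Target fraction: 633 / 1140 W/m² = 0.5553 of I₀.
Need I₂/I₀ = 0.5553, so cos²(θ − 34°) = 0.5553 / 0.6873 = 0.8079.
θ − 34° = arccos(√0.8079) = 26.0°, giving θ ≈ 34 + 26.0 = 60.0°.

θ ≈ 60°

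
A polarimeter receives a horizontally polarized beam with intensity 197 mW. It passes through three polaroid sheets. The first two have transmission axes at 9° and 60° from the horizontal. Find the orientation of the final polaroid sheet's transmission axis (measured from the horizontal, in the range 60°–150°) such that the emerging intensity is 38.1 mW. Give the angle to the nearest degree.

θ ≈ 105°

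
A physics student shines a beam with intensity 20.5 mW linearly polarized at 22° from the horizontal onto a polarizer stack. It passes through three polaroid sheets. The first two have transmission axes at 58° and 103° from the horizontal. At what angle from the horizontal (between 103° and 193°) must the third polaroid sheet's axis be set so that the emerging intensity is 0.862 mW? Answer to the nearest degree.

θ ≈ 172°

I₁ = I₀ cos²(58° − 22°) = I₀ cos²(36°) = 0.6545 I₀.
I₂ = I₁ cos²(103° − 58°) = 0.6545 I₀ · cos²(45°) = 0.3273 I₀.
Target fraction: 0.862 / 20.5 mW = 0.04205 of I₀.
Need I₃/I₀ = 0.04205, so cos²(θ − 103°) = 0.04205 / 0.3273 = 0.1285.
θ − 103° = arccos(√0.1285) = 69.0°, giving θ ≈ 103 + 69.0 = 172.0°.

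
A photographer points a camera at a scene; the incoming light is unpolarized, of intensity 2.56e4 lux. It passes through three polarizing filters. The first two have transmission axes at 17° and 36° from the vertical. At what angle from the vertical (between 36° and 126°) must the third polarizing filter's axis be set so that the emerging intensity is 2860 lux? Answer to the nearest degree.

θ ≈ 96°

Unpolarized light through the first polarizer → I₁ = ½ I₀, now polarized at 17°.
I₂ = I₁ cos²(36° − 17°) = 0.5 I₀ · cos²(19°) = 0.447 I₀.
Target fraction: 2860 / 2.56e4 lux = 0.1117 of I₀.
Need I₃/I₀ = 0.1117, so cos²(θ − 36°) = 0.1117 / 0.447 = 0.2499.
θ − 36° = arccos(√0.2499) = 60.0°, giving θ ≈ 36 + 60.0 = 96.0°.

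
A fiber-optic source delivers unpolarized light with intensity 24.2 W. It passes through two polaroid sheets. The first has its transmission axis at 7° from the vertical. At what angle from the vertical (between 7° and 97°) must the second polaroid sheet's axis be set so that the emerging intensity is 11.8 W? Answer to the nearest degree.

θ ≈ 16°

Unpolarized light through the first polarizer → I₁ = ½ I₀, now polarized at 7°.
Target fraction: 11.8 / 24.2 W = 0.4876 of I₀.
Need I₂/I₀ = 0.4876, so cos²(θ − 7°) = 0.4876 / 0.5 = 0.9752.
θ − 7° = arccos(√0.9752) = 9.1°, giving θ ≈ 7 + 9.1 = 16.1°.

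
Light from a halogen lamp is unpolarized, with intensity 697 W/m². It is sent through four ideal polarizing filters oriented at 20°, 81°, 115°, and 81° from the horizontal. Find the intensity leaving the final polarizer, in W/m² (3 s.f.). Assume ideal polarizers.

I ≈ 38.7 W/m²

Unpolarized light through the first polarizer → I₁ = 697 W/m²/2 = 348.5 W/m², polarized at 20°.
I₂ = I₁ · cos²(61°) = 348.5 · 0.235 = 81.91 W/m².
I₃ = I₂ · cos²(34°) = 81.91 · 0.6873 = 56.3 W/m².
I₄ = I₃ · cos²(34°) = 56.3 · 0.6873 = 38.69 W/m².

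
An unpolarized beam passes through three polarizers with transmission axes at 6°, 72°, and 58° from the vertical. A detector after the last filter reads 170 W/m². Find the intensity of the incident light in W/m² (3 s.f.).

I₀ ≈ 2180 W/m²

Unpolarized light through the first polarizer → I₁ = ½ I₀, now polarized at 6°.
I₂ = I₁ cos²(72° − 6°) = 0.5 I₀ · cos²(66°) = 0.08272 I₀.
I₃ = I₂ cos²(58° − 72°) = 0.08272 I₀ · cos²(14°) = 0.07788 I₀.
So 170 W/m² = 0.07788 I₀, giving I₀ = 170/0.07788 = 2183 W/m².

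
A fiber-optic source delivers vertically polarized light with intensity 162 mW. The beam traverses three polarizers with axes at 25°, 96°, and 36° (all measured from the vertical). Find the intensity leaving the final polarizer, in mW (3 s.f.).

I ≈ 3.53 mW

I₁ = 162 mW · cos²(25°) = 133.1 mW.
I₂ = I₁ · cos²(71°) = 133.1 · 0.106 = 14.1 mW.
I₃ = I₂ · cos²(60°) = 14.1 · 0.25 = 3.526 mW.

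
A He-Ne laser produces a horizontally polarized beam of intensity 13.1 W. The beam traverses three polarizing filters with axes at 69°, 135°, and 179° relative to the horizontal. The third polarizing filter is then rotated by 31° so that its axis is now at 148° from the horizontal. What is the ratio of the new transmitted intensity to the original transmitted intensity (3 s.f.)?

Before rotation:
By Malus's law, I₁ = I₀ cos²(69° − 0°) = I₀ cos²(69°) = 0.1284 I₀.
I₂ = I₁ cos²(135° − 69°) = 0.1284 I₀ · cos²(66°) = 0.02125 I₀.
I₃ = I₂ cos²(179° − 135°) = 0.02125 I₀ · cos²(44°) = 0.01099 I₀.
After rotation:
I₁ = I₀ cos²(69° − 0°) = I₀ cos²(69°) = 0.1284 I₀.
I₂ = I₁ cos²(135° − 69°) = 0.1284 I₀ · cos²(66°) = 0.02125 I₀.
I₃ = I₂ cos²(148° − 135°) = 0.02125 I₀ · cos²(13°) = 0.02017 I₀.
Ratio = 0.02017 / 0.01099 = 1.835.

I_new/I_old ≈ 1.83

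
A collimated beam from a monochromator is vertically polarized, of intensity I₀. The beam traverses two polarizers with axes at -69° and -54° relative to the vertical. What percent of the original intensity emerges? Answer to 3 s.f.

≈ 12.0%

I₁ = I₀ cos²(-69° − 0°) = I₀ cos²(69°) = 0.1284 I₀.
I₂ = I₁ cos²(-54° + 69°) = 0.1284 I₀ · cos²(15°) = 0.1198 I₀.
That is 11.98% of the incident intensity.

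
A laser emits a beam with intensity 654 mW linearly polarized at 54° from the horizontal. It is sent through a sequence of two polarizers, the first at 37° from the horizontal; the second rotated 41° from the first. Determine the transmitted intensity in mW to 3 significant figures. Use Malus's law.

I ≈ 341 mW

By Malus's law, I₁ = 654 mW · cos²(17°) = 598.1 mW.
I₂ = I₁ · cos²(41°) = 598.1 · 0.5696 = 340.7 mW.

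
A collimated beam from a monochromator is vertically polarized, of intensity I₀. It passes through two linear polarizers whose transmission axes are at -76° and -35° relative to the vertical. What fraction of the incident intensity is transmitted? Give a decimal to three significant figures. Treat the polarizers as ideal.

≈ 0.0333 I₀

I₁ = I₀ cos²(-76° − 0°) = I₀ cos²(76°) = 0.05853 I₀.
I₂ = I₁ cos²(-35° + 76°) = 0.05853 I₀ · cos²(41°) = 0.03334 I₀.
Transmitted fraction = 0.03334.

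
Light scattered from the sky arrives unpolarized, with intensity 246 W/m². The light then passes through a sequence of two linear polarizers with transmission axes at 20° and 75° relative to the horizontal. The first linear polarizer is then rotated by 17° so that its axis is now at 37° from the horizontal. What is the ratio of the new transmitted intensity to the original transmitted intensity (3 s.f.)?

Before rotation:
Unpolarized light through the first polarizer → I₁ = ½ I₀, now polarized at 20°.
I₂ = I₁ cos²(75° − 20°) = 0.5 I₀ · cos²(55°) = 0.1645 I₀.
After rotation:
Unpolarized light through the first polarizer → I₁ = ½ I₀, now polarized at 37°.
I₂ = I₁ cos²(75° − 37°) = 0.5 I₀ · cos²(38°) = 0.3105 I₀.
Ratio = 0.3105 / 0.1645 = 1.887.

I_new/I_old ≈ 1.89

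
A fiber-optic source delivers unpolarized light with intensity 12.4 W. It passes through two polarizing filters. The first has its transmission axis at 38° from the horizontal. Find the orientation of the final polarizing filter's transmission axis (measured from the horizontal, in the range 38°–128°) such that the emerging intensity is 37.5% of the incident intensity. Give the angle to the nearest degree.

Unpolarized light through the first polarizer → I₁ = ½ I₀, now polarized at 38°.
Need I₂/I₀ = 0.375, so cos²(θ − 38°) = 0.375 / 0.5 = 0.75.
θ − 38° = arccos(√0.75) = 30.0°, giving θ ≈ 38 + 30.0 = 68.0°.

θ ≈ 68°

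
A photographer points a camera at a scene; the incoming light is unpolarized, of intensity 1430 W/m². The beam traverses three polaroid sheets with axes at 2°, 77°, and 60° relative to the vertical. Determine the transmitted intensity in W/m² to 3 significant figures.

Unpolarized light through the first polarizer → I₁ = 1430 W/m²/2 = 715 W/m², polarized at 2°.
I₂ = I₁ · cos²(75°) = 715 · 0.06699 = 47.9 W/m².
I₃ = I₂ · cos²(17°) = 47.9 · 0.9145 = 43.8 W/m².

I ≈ 43.8 W/m²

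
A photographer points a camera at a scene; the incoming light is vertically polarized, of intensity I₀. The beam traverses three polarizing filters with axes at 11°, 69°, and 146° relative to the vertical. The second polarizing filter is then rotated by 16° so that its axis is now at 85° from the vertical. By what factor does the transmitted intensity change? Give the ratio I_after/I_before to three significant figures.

I_new/I_old ≈ 1.26

Before rotation:
By Malus's law, I₁ = I₀ cos²(11° − 0°) = I₀ cos²(11°) = 0.9636 I₀.
I₂ = I₁ cos²(69° − 11°) = 0.9636 I₀ · cos²(58°) = 0.2706 I₀.
I₃ = I₂ cos²(146° − 69°) = 0.2706 I₀ · cos²(77°) = 0.01369 I₀.
After rotation:
I₁ = I₀ cos²(11° − 0°) = I₀ cos²(11°) = 0.9636 I₀.
I₂ = I₁ cos²(85° − 11°) = 0.9636 I₀ · cos²(74°) = 0.07321 I₀.
I₃ = I₂ cos²(146° − 85°) = 0.07321 I₀ · cos²(61°) = 0.01721 I₀.
Ratio = 0.01721 / 0.01369 = 1.257.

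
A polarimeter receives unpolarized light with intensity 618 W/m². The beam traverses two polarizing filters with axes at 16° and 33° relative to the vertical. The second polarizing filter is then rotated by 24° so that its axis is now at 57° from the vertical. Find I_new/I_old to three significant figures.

I_new/I_old ≈ 0.623

Before rotation:
Unpolarized light through the first polarizer → I₁ = ½ I₀, now polarized at 16°.
I₂ = I₁ cos²(33° − 16°) = 0.5 I₀ · cos²(17°) = 0.4573 I₀.
After rotation:
Unpolarized light through the first polarizer → I₁ = ½ I₀, now polarized at 16°.
I₂ = I₁ cos²(57° − 16°) = 0.5 I₀ · cos²(41°) = 0.2848 I₀.
Ratio = 0.2848 / 0.4573 = 0.6228.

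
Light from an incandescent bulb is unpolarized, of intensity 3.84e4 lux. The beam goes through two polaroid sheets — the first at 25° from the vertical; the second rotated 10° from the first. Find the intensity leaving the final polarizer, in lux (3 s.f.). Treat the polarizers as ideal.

Unpolarized light through the first polarizer → I₁ = 3.84e4 lux/2 = 1.92e+04 lux, polarized at 25°.
I₂ = I₁ · cos²(10°) = 1.92e+04 · 0.9698 = 1.862e+04 lux.

I ≈ 1.86e4 lux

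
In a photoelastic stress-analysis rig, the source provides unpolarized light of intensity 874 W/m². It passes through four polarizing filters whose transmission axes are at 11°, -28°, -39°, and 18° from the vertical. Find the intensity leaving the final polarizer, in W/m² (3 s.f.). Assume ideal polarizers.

I ≈ 75.4 W/m²

Unpolarized light through the first polarizer → I₁ = 874 W/m²/2 = 437 W/m², polarized at 11°.
I₂ = I₁ · cos²(39°) = 437 · 0.604 = 263.9 W/m².
I₃ = I₂ · cos²(11°) = 263.9 · 0.9636 = 254.3 W/m².
I₄ = I₃ · cos²(57°) = 254.3 · 0.2966 = 75.44 W/m².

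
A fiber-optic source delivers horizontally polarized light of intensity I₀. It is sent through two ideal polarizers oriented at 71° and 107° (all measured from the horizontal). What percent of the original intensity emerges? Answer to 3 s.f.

By Malus's law, I₁ = I₀ cos²(71° − 0°) = I₀ cos²(71°) = 0.106 I₀.
I₂ = I₁ cos²(107° − 71°) = 0.106 I₀ · cos²(36°) = 0.06937 I₀.
That is 6.937% of the incident intensity.

≈ 6.94%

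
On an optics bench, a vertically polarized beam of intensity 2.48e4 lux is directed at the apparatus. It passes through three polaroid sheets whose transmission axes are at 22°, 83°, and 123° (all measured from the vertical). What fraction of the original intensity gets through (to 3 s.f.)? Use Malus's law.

By Malus's law, I₁ = 2.48e4 lux · cos²(22°) = 2.132e+04 lux.
I₂ = I₁ · cos²(61°) = 2.132e+04 · 0.235 = 5011 lux.
I₃ = I₂ · cos²(40°) = 5011 · 0.5868 = 2941 lux.
Transmitted fraction = 0.1186.

I/I₀ ≈ 0.119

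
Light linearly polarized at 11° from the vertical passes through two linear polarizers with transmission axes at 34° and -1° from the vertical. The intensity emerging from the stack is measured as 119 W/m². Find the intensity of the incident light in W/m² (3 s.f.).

I₀ ≈ 209 W/m²

I₁ = I₀ cos²(34° − 11°) = I₀ cos²(23°) = 0.8473 I₀.
I₂ = I₁ cos²(-1° − 34°) = 0.8473 I₀ · cos²(35°) = 0.5686 I₀.
So 119 W/m² = 0.5686 I₀, giving I₀ = 119/0.5686 = 209.3 W/m².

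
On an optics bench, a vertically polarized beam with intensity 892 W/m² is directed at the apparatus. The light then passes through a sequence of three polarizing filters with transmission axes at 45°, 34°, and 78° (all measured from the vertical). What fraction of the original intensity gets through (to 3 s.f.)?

I₁ = 892 W/m² · cos²(45°) = 446 W/m².
I₂ = I₁ · cos²(11°) = 446 · 0.9636 = 429.8 W/m².
I₃ = I₂ · cos²(44°) = 429.8 · 0.5174 = 222.4 W/m².
Transmitted fraction = 0.2493.

I/I₀ ≈ 0.249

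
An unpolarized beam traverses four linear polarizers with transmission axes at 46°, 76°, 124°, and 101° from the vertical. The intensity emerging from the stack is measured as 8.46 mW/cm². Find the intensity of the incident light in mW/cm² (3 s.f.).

Unpolarized light through the first polarizer → I₁ = ½ I₀, now polarized at 46°.
I₂ = I₁ cos²(76° − 46°) = 0.5 I₀ · cos²(30°) = 0.375 I₀.
I₃ = I₂ cos²(124° − 76°) = 0.375 I₀ · cos²(48°) = 0.1679 I₀.
I₄ = I₃ cos²(101° − 124°) = 0.1679 I₀ · cos²(23°) = 0.1423 I₀.
So 8.46 mW/cm² = 0.1423 I₀, giving I₀ = 8.46/0.1423 = 59.47 mW/cm².

I₀ ≈ 59.5 mW/cm²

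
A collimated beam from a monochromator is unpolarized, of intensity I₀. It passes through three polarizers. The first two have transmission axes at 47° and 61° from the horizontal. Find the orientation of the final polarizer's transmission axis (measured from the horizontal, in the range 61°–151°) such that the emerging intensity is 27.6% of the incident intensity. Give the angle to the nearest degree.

θ ≈ 101°

Unpolarized light through the first polarizer → I₁ = ½ I₀, now polarized at 47°.
I₂ = I₁ cos²(61° − 47°) = 0.5 I₀ · cos²(14°) = 0.4707 I₀.
Need I₃/I₀ = 0.276, so cos²(θ − 61°) = 0.276 / 0.4707 = 0.5863.
θ − 61° = arccos(√0.5863) = 40.0°, giving θ ≈ 61 + 40.0 = 101.0°.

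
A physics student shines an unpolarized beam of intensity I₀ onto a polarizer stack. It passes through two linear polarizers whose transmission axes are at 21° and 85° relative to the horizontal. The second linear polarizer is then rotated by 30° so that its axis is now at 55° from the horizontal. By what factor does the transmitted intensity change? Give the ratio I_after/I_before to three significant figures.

Before rotation:
Unpolarized light through the first polarizer → I₁ = ½ I₀, now polarized at 21°.
I₂ = I₁ cos²(85° − 21°) = 0.5 I₀ · cos²(64°) = 0.09608 I₀.
After rotation:
Unpolarized light through the first polarizer → I₁ = ½ I₀, now polarized at 21°.
I₂ = I₁ cos²(55° − 21°) = 0.5 I₀ · cos²(34°) = 0.3437 I₀.
Ratio = 0.3437 / 0.09608 = 3.577.

I_new/I_old ≈ 3.58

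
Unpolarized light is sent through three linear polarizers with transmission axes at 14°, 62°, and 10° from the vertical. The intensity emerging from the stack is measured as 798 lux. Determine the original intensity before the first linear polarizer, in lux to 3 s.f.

Unpolarized light through the first polarizer → I₁ = ½ I₀, now polarized at 14°.
I₂ = I₁ cos²(62° − 14°) = 0.5 I₀ · cos²(48°) = 0.2239 I₀.
I₃ = I₂ cos²(10° − 62°) = 0.2239 I₀ · cos²(52°) = 0.08485 I₀.
So 798 lux = 0.08485 I₀, giving I₀ = 798/0.08485 = 9404 lux.

I₀ ≈ 9400 lux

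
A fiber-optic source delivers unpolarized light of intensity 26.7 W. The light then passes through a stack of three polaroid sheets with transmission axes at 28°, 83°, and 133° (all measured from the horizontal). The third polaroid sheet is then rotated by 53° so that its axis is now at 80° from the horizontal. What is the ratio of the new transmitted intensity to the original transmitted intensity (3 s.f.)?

Before rotation:
Unpolarized light through the first polarizer → I₁ = ½ I₀, now polarized at 28°.
I₂ = I₁ cos²(83° − 28°) = 0.5 I₀ · cos²(55°) = 0.1645 I₀.
I₃ = I₂ cos²(133° − 83°) = 0.1645 I₀ · cos²(50°) = 0.06797 I₀.
After rotation:
Unpolarized light through the first polarizer → I₁ = ½ I₀, now polarized at 28°.
I₂ = I₁ cos²(83° − 28°) = 0.5 I₀ · cos²(55°) = 0.1645 I₀.
I₃ = I₂ cos²(80° − 83°) = 0.1645 I₀ · cos²(3°) = 0.164 I₀.
Ratio = 0.164 / 0.06797 = 2.414.

I_new/I_old ≈ 2.41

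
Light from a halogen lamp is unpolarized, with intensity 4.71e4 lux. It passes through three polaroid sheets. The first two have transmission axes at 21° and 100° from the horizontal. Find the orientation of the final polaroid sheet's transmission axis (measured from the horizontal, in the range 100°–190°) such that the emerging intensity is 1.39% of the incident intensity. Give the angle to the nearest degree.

θ ≈ 129°

Unpolarized light through the first polarizer → I₁ = ½ I₀, now polarized at 21°.
I₂ = I₁ cos²(100° − 21°) = 0.5 I₀ · cos²(79°) = 0.0182 I₀.
Need I₃/I₀ = 0.0139, so cos²(θ − 100°) = 0.0139 / 0.0182 = 0.7636.
θ − 100° = arccos(√0.7636) = 29.1°, giving θ ≈ 100 + 29.1 = 129.1°.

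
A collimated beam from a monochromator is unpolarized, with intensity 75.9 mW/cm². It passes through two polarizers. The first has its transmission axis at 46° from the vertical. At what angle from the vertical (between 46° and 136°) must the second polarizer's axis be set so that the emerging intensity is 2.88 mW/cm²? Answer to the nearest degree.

Unpolarized light through the first polarizer → I₁ = ½ I₀, now polarized at 46°.
Target fraction: 2.88 / 75.9 mW/cm² = 0.03794 of I₀.
Need I₂/I₀ = 0.03794, so cos²(θ − 46°) = 0.03794 / 0.5 = 0.07589.
θ − 46° = arccos(√0.07589) = 74.0°, giving θ ≈ 46 + 74.0 = 120.0°.

θ ≈ 120°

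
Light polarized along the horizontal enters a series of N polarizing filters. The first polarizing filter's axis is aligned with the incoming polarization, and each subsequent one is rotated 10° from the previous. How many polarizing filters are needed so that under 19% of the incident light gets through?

First polarizer is aligned with the polarization: full transmission.
Each further stage multiplies by cos²(10°) = 0.9698.
After N polarizers: T = 0.9698^(N−1). Require T < 0.19 ⇒ N−1 > ln(0.19)/ln(0.9698) = 54.24, so N−1 ≥ 55 and N = 56.
Check: N=56 gives T = 0.1856 < 0.19; N=55 gives T = 0.1914.

N = 56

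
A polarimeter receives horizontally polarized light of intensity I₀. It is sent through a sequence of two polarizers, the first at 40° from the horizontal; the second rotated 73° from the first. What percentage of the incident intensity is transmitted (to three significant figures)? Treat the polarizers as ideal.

≈ 5.02%

I₁ = I₀ cos²(40° − 0°) = I₀ cos²(40°) = 0.5868 I₀.
I₂ = I₁ cos²(73°) = 0.5868 · 0.08548 I₀ = 0.05016 I₀.
That is 5.016% of the incident intensity.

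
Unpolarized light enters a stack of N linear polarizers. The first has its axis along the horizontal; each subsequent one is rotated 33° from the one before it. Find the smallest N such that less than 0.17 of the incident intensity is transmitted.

First polarizer halves the unpolarized light: factor 1/2.
Each further stage multiplies by cos²(33°) = 0.7034.
After N polarizers: T = 0.5·0.7034^(N−1). Require T < 0.17 ⇒ N−1 > ln(0.17/0.5)/ln(0.7034) = 3.07, so N−1 ≥ 4 and N = 5.
Check: N=5 gives T = 0.1224 < 0.17; N=4 gives T = 0.174.

N = 5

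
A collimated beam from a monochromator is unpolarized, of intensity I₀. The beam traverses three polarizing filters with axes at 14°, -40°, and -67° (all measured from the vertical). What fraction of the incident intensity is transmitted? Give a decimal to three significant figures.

Unpolarized light through the first polarizer → I₁ = ½ I₀, now polarized at 14°.
I₂ = I₁ cos²(-40° − 14°) = 0.5 I₀ · cos²(54°) = 0.1727 I₀.
I₃ = I₂ cos²(-67° + 40°) = 0.1727 I₀ · cos²(27°) = 0.1371 I₀.
Transmitted fraction = 0.1371.

≈ 0.137 I₀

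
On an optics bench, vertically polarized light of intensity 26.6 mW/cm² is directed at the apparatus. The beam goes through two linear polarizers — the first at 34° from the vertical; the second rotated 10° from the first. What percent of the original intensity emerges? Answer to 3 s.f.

≈ 66.7%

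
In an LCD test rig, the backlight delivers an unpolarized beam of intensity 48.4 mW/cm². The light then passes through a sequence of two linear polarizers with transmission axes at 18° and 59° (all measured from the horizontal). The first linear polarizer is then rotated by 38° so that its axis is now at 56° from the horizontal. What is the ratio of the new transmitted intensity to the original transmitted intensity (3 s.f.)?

I_new/I_old ≈ 1.75

Before rotation:
Unpolarized light through the first polarizer → I₁ = ½ I₀, now polarized at 18°.
I₂ = I₁ cos²(59° − 18°) = 0.5 I₀ · cos²(41°) = 0.2848 I₀.
After rotation:
Unpolarized light through the first polarizer → I₁ = ½ I₀, now polarized at 56°.
I₂ = I₁ cos²(59° − 56°) = 0.5 I₀ · cos²(3°) = 0.4986 I₀.
Ratio = 0.4986 / 0.2848 = 1.751.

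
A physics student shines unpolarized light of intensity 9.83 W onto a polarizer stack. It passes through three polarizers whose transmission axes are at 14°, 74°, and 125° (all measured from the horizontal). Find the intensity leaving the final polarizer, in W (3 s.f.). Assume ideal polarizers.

I ≈ 0.487 W

Unpolarized light through the first polarizer → I₁ = 9.83 W/2 = 4.915 W, polarized at 14°.
I₂ = I₁ · cos²(60°) = 4.915 · 0.25 = 1.229 W.
I₃ = I₂ · cos²(51°) = 1.229 · 0.396 = 0.4866 W.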